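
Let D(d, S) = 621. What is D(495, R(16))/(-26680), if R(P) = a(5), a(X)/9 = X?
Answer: -27/1160 ≈ -0.023276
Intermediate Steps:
a(X) = 9*X
R(P) = 45 (R(P) = 9*5 = 45)
D(495, R(16))/(-26680) = 621/(-26680) = 621*(-1/26680) = -27/1160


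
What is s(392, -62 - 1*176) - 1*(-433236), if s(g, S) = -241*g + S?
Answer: 338526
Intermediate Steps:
s(g, S) = S - 241*g
s(392, -62 - 1*176) - 1*(-433236) = ((-62 - 1*176) - 241*392) - 1*(-433236) = ((-62 - 176) - 94472) + 433236 = (-238 - 94472) + 433236 = -94710 + 433236 = 338526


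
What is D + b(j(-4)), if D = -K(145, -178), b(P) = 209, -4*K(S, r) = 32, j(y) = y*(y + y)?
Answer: 217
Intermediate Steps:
j(y) = 2*y² (j(y) = y*(2*y) = 2*y²)
K(S, r) = -8 (K(S, r) = -¼*32 = -8)
D = 8 (D = -1*(-8) = 8)
D + b(j(-4)) = 8 + 209 = 217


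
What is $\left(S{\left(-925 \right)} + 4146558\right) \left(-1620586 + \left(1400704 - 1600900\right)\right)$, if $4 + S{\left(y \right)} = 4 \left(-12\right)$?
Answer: $-7549883487692$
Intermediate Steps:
$S{\left(y \right)} = -52$ ($S{\left(y \right)} = -4 + 4 \left(-12\right) = -4 - 48 = -52$)
$\left(S{\left(-925 \right)} + 4146558\right) \left(-1620586 + \left(1400704 - 1600900\right)\right) = \left(-52 + 4146558\right) \left(-1620586 + \left(1400704 - 1600900\right)\right) = 4146506 \left(-1620586 + \left(1400704 - 1600900\right)\right) = 4146506 \left(-1620586 - 200196\right) = 4146506 \left(-1820782\right) = -7549883487692$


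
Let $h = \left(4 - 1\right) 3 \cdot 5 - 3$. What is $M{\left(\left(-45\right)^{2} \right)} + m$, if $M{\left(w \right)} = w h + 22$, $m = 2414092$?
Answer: $2499164$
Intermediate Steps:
$h = 42$ ($h = 3 \cdot 3 \cdot 5 - 3 = 9 \cdot 5 - 3 = 45 - 3 = 42$)
$M{\left(w \right)} = 22 + 42 w$ ($M{\left(w \right)} = w 42 + 22 = 42 w + 22 = 22 + 42 w$)
$M{\left(\left(-45\right)^{2} \right)} + m = \left(22 + 42 \left(-45\right)^{2}\right) + 2414092 = \left(22 + 42 \cdot 2025\right) + 2414092 = \left(22 + 85050\right) + 2414092 = 85072 + 2414092 = 2499164$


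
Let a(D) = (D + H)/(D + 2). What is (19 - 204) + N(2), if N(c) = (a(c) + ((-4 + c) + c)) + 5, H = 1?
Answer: -717/4 ≈ -179.25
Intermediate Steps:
a(D) = (1 + D)/(2 + D) (a(D) = (D + 1)/(D + 2) = (1 + D)/(2 + D))
N(c) = 1 + 2*c + (1 + c)/(2 + c) (N(c) = ((1 + c)/(2 + c) + ((-4 + c) + c)) + 5 = ((1 + c)/(2 + c) + (-4 + 2*c)) + 5 = (-4 + 2*c + (1 + c)/(2 + c)) + 5 = 1 + 2*c + (1 + c)/(2 + c))
(19 - 204) + N(2) = (19 - 204) + (3 + 2*2² + 6*2)/(2 + 2) = -185 + (3 + 2*4 + 12)/4 = -185 + (3 + 8 + 12)/4 = -185 + (¼)*23 = -185 + 23/4 = -717/4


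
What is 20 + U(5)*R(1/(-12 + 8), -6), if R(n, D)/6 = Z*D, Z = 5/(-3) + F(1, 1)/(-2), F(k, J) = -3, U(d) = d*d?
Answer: 170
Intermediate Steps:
U(d) = d²
Z = -⅙ (Z = 5/(-3) - 3/(-2) = 5*(-⅓) - 3*(-½) = -5/3 + 3/2 = -⅙ ≈ -0.16667)
R(n, D) = -D (R(n, D) = 6*(-D/6) = -D)
20 + U(5)*R(1/(-12 + 8), -6) = 20 + 5²*(-1*(-6)) = 20 + 25*6 = 20 + 150 = 170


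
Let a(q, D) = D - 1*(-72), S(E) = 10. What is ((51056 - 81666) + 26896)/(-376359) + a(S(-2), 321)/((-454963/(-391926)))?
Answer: 147509177008/435698269 ≈ 338.56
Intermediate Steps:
a(q, D) = 72 + D (a(q, D) = D + 72 = 72 + D)
((51056 - 81666) + 26896)/(-376359) + a(S(-2), 321)/((-454963/(-391926))) = ((51056 - 81666) + 26896)/(-376359) + (72 + 321)/((-454963/(-391926))) = (-30610 + 26896)*(-1/376359) + 393/((-454963*(-1/391926))) = -3714*(-1/376359) + 393/(454963/391926) = 1238/125453 + 393*(391926/454963) = 1238/125453 + 1175778/3473 = 147509177008/435698269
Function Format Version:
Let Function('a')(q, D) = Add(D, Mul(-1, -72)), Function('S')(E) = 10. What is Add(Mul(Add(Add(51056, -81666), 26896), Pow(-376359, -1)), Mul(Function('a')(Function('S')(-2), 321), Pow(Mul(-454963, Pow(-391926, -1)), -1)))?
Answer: Rational(147509177008, 435698269) ≈ 338.56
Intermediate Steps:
Function('a')(q, D) = Add(72, D) (Function('a')(q, D) = Add(D, 72) = Add(72, D))
Add(Mul(Add(Add(51056, -81666), 26896), Pow(-376359, -1)), Mul(Function('a')(Function('S')(-2), 321), Pow(Mul(-454963, Pow(-391926, -1)), -1))) = Add(Mul(Add(Add(51056, -81666), 26896), Pow(-376359, -1)), Mul(Add(72, 321), Pow(Mul(-454963, Pow(-391926, -1)), -1))) = Add(Mul(Add(-30610, 26896), Rational(-1, 376359)), Mul(393, Pow(Mul(-454963, Rational(-1, 391926)), -1))) = Add(Mul(-3714, Rational(-1, 376359)), Mul(393, Pow(Rational(454963, 391926), -1))) = Add(Rational(1238, 125453), Mul(393, Rational(391926, 454963))) = Add(Rational(1238, 125453), Rational(1175778, 3473)) = Rational(147509177008, 435698269)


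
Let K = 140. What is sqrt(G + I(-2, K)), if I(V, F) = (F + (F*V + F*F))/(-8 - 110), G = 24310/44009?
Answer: 4*I*sqrt(69258128218230)/2596531 ≈ 12.82*I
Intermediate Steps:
G = 24310/44009 (G = 24310*(1/44009) = 24310/44009 ≈ 0.55239)
I(V, F) = -F/118 - F**2/118 - F*V/118 (I(V, F) = (F + (F*V + F**2))/(-118) = (F + (F**2 + F*V))*(-1/118) = (F + F**2 + F*V)*(-1/118) = -F/118 - F**2/118 - F*V/118)
sqrt(G + I(-2, K)) = sqrt(24310/44009 - 1/118*140*(1 + 140 - 2)) = sqrt(24310/44009 - 1/118*140*139) = sqrt(24310/44009 - 9730/59) = sqrt(-426773280/2596531) = 4*I*sqrt(69258128218230)/2596531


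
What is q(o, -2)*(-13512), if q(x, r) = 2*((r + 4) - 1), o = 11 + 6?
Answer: -27024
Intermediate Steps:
o = 17
q(x, r) = 6 + 2*r (q(x, r) = 2*((4 + r) - 1) = 2*(3 + r) = 6 + 2*r)
q(o, -2)*(-13512) = (6 + 2*(-2))*(-13512) = (6 - 4)*(-13512) = 2*(-13512) = -27024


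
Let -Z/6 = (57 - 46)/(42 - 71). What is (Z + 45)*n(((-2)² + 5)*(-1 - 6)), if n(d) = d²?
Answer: 5441499/29 ≈ 1.8764e+5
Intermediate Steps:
Z = 66/29 (Z = -6*(57 - 46)/(42 - 71) = -66/(-29) = -66*(-1)/29 = -6*(-11/29) = 66/29 ≈ 2.2759)
(Z + 45)*n(((-2)² + 5)*(-1 - 6)) = (66/29 + 45)*(((-2)² + 5)*(-1 - 6))² = 1371*((4 + 5)*(-7))²/29 = 1371*(9*(-7))²/29 = (1371/29)*(-63)² = (1371/29)*3969 = 5441499/29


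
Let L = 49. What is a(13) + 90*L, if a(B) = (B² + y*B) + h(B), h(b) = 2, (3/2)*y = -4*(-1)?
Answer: 13847/3 ≈ 4615.7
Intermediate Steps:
y = 8/3 (y = 2*(-4*(-1))/3 = (⅔)*4 = 8/3 ≈ 2.6667)
a(B) = 2 + B² + 8*B/3 (a(B) = (B² + 8*B/3) + 2 = 2 + B² + 8*B/3)
a(13) + 90*L = (2 + 13² + (8/3)*13) + 90*49 = (2 + 169 + 104/3) + 4410 = 617/3 + 4410 = 13847/3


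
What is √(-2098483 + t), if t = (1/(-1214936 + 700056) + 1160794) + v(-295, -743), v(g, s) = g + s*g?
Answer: I*√2977416118278445/64360 ≈ 847.82*I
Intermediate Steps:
v(g, s) = g + g*s
t = 710371697919/514880 (t = (1/(-1214936 + 700056) + 1160794) - 295*(1 - 743) = (1/(-514880) + 1160794) - 295*(-742) = (-1/514880 + 1160794) + 218890 = 597669614719/514880 + 218890 = 710371697919/514880 ≈ 1.3797e+6)
√(-2098483 + t) = √(-2098483 + 710371697919/514880) = √(-370095229121/514880) = I*√2977416118278445/64360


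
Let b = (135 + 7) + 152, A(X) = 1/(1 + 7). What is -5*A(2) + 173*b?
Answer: 406891/8 ≈ 50861.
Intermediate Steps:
A(X) = ⅛ (A(X) = 1/8 = ⅛)
b = 294 (b = 142 + 152 = 294)
-5*A(2) + 173*b = -5*⅛ + 173*294 = -5/8 + 50862 = 406891/8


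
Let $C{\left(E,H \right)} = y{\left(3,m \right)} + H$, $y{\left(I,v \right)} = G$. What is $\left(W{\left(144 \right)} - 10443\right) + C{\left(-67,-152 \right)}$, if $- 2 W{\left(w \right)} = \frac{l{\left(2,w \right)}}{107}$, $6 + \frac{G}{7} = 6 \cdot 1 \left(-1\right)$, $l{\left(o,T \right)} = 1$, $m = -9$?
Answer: $- \frac{2285307}{214} \approx -10679.0$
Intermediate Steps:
$G = -84$ ($G = -42 + 7 \cdot 6 \cdot 1 \left(-1\right) = -42 + 7 \cdot 6 \left(-1\right) = -42 + 7 \left(-6\right) = -42 - 42 = -84$)
$W{\left(w \right)} = - \frac{1}{214}$ ($W{\left(w \right)} = - \frac{1 \cdot \frac{1}{107}}{2} = \left(- \frac{1}{2}\right) \frac{1}{107} = - \frac{1}{214}$)
$y{\left(I,v \right)} = -84$
$C{\left(E,H \right)} = -84 + H$
$\left(W{\left(144 \right)} - 10443\right) + C{\left(-67,-152 \right)} = \left(- \frac{1}{214} - 10443\right) - 236 = - \frac{2234803}{214} - 236 = - \frac{2285307}{214}$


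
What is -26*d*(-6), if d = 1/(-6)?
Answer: -26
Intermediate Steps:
d = -⅙ ≈ -0.16667
-26*d*(-6) = -26*(-⅙)*(-6) = (13/3)*(-6) = -26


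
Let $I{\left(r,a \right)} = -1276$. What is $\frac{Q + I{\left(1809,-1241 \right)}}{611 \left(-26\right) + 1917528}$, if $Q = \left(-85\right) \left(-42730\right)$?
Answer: $\frac{1815387}{950821} \approx 1.9093$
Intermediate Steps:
$Q = 3632050$
$\frac{Q + I{\left(1809,-1241 \right)}}{611 \left(-26\right) + 1917528} = \frac{3632050 - 1276}{611 \left(-26\right) + 1917528} = \frac{3630774}{-15886 + 1917528} = \frac{3630774}{1901642} = 3630774 \cdot \frac{1}{1901642} = \frac{1815387}{950821}$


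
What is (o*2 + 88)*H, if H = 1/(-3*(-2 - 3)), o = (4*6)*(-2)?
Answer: -8/15 ≈ -0.53333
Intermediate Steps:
o = -48 (o = 24*(-2) = -48)
H = 1/15 (H = 1/(-3*(-5)) = 1/15 ≈ 0.066667)
(o*2 + 88)*H = (-48*2 + 88)*(1/15) = (-96 + 88)*(1/15) = -8*1/15 = -8/15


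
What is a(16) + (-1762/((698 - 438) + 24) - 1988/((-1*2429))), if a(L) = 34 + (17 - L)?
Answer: 1459211/49274 ≈ 29.614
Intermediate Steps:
a(L) = 51 - L
a(16) + (-1762/((698 - 438) + 24) - 1988/((-1*2429))) = (51 - 1*16) + (-1762/((698 - 438) + 24) - 1988/((-1*2429))) = (51 - 16) + (-1762/(260 + 24) - 1988/(-2429)) = 35 + (-1762/284 - 1988*(-1/2429)) = 35 + (-1762*1/284 + 284/347) = 35 + (-881/142 + 284/347) = 35 - 265379/49274 = 1459211/49274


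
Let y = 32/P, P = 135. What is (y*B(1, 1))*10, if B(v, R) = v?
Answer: 64/27 ≈ 2.3704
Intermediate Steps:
y = 32/135 ≈ 0.23704
(y*B(1, 1))*10 = ((32/135)*1)*10 = (32/135)*10 = 64/27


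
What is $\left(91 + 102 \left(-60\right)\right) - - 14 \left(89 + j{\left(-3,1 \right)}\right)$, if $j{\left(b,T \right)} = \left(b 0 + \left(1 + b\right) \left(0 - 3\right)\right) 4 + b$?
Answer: $-4489$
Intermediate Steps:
$j{\left(b,T \right)} = -12 - 11 b$ ($j{\left(b,T \right)} = \left(0 + \left(1 + b\right) \left(-3\right)\right) 4 + b = \left(0 - \left(3 + 3 b\right)\right) 4 + b = \left(-3 - 3 b\right) 4 + b = \left(-12 - 12 b\right) + b = -12 - 11 b$)
$\left(91 + 102 \left(-60\right)\right) - - 14 \left(89 + j{\left(-3,1 \right)}\right) = \left(91 + 102 \left(-60\right)\right) - - 14 \left(89 - -21\right) = \left(91 - 6120\right) - - 14 \left(89 + \left(-12 + 33\right)\right) = -6029 - - 14 \left(89 + 21\right) = -6029 - \left(-14\right) 110 = -6029 - -1540 = -6029 + 1540 = -4489$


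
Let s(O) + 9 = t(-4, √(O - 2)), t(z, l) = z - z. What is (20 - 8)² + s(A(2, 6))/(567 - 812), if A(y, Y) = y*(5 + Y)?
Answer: 35289/245 ≈ 144.04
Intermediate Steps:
t(z, l) = 0
s(O) = -9 (s(O) = -9 + 0 = -9)
(20 - 8)² + s(A(2, 6))/(567 - 812) = (20 - 8)² - 9/(567 - 812) = 12² - 9/(-245) = 144 - 9*(-1/245) = 144 + 9/245 = 35289/245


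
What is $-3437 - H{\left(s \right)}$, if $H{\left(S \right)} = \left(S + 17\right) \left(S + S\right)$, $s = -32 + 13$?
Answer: $-3513$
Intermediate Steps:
$s = -19$
$H{\left(S \right)} = 2 S \left(17 + S\right)$ ($H{\left(S \right)} = \left(17 + S\right) 2 S = 2 S \left(17 + S\right)$)
$-3437 - H{\left(s \right)} = -3437 - 2 \left(-19\right) \left(17 - 19\right) = -3437 - 2 \left(-19\right) \left(-2\right) = -3437 - 76 = -3513$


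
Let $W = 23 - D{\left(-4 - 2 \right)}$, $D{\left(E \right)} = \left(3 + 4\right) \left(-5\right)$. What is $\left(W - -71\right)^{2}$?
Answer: $16641$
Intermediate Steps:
$D{\left(E \right)} = -35$ ($D{\left(E \right)} = 7 \left(-5\right) = -35$)
$W = 58$ ($W = 23 - -35 = 23 + 35 = 58$)
$\left(W - -71\right)^{2} = \left(58 - -71\right)^{2} = \left(58 + 71\right)^{2} = 129^{2} = 16641$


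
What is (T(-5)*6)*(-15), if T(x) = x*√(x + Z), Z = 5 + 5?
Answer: 450*√5 ≈ 1006.2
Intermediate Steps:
Z = 10
T(x) = x*√(10 + x) (T(x) = x*√(x + 10) = x*√(10 + x))
(T(-5)*6)*(-15) = (-5*√(10 - 5)*6)*(-15) = (-5*√5*6)*(-15) = -30*√5*(-15) = 450*√5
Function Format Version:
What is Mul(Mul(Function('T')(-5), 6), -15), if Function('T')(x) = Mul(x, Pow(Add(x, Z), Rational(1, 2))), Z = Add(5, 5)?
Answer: Mul(450, Pow(5, Rational(1, 2))) ≈ 1006.2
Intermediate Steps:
Z = 10
Function('T')(x) = Mul(x, Pow(Add(10, x), Rational(1, 2))) (Function('T')(x) = Mul(x, Pow(Add(x, 10), Rational(1, 2))) = Mul(x, Pow(Add(10, x), Rational(1, 2))))
Mul(Mul(Function('T')(-5), 6), -15) = Mul(Mul(Mul(-5, Pow(Add(10, -5), Rational(1, 2))), 6), -15) = Mul(Mul(Mul(-5, Pow(5, Rational(1, 2))), 6), -15) = Mul(Mul(-30, Pow(5, Rational(1, 2))), -15) = Mul(450, Pow(5, Rational(1, 2)))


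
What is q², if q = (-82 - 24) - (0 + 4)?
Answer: 12100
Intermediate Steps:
q = -110 (q = -106 - 1*4 = -106 - 4 = -110)
q² = (-110)² = 12100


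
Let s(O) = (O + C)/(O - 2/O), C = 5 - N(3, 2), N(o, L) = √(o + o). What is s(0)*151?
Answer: 0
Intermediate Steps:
N(o, L) = √2*√o (N(o, L) = √(2*o) = √2*√o)
C = 5 - √6 (C = 5 - √2*√3 = 5 - √6 ≈ 2.5505)
s(O) = (5 + O - √6)/(O - 2/O) (s(O) = (O + (5 - √6))/(O - 2/O) = (5 + O - √6)/(O - 2/O))
s(0)*151 = (0*(5 + 0 - √6)/(-2 + 0²))*151 = (0*(5 - √6)/(-2 + 0))*151 = (0*(5 - √6)/(-2))*151 = (0*(-½)*(5 - √6))*151 = 0*151 = 0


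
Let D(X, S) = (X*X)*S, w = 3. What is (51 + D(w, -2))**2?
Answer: 1089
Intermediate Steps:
D(X, S) = S*X**2 (D(X, S) = X**2*S = S*X**2)
(51 + D(w, -2))**2 = (51 - 2*3**2)**2 = (51 - 2*9)**2 = (51 - 18)**2 = 33**2 = 1089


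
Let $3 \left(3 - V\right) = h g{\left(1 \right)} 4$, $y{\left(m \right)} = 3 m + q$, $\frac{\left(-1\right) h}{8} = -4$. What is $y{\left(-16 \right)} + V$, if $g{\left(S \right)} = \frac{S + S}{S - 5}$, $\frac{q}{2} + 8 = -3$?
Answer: $- \frac{137}{3} \approx -45.667$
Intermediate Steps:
$q = -22$ ($q = -16 + 2 \left(-3\right) = -16 - 6 = -22$)
$g{\left(S \right)} = \frac{2 S}{-5 + S}$
$h = 32$ ($h = \left(-8\right) \left(-4\right) = 32$)
$y{\left(m \right)} = -22 + 3 m$ ($y{\left(m \right)} = 3 m - 22 = -22 + 3 m$)
$V = \frac{73}{3}$ ($V = 3 - \frac{32 \cdot 2 \cdot 1 \frac{1}{-5 + 1} \cdot 4}{3} = 3 - \frac{32 \cdot 2 \cdot 1 \frac{1}{-4} \cdot 4}{3} = 3 - \frac{32 \cdot 2 \cdot 1 \left(- \frac{1}{4}\right) 4}{3} = 3 - \frac{32 \left(- \frac{1}{2}\right) 4}{3} = 3 - \frac{\left(-16\right) 4}{3} = 3 - - \frac{64}{3} = 3 + \frac{64}{3} = \frac{73}{3} \approx 24.333$)
$y{\left(-16 \right)} + V = \left(-22 + 3 \left(-16\right)\right) + \frac{73}{3} = \left(-22 - 48\right) + \frac{73}{3} = -70 + \frac{73}{3} = - \frac{137}{3}$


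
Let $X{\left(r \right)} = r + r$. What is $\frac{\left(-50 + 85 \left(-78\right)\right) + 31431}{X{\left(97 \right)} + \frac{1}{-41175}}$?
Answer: $\frac{1019122425}{7987949} \approx 127.58$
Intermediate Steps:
$X{\left(r \right)} = 2 r$
$\frac{\left(-50 + 85 \left(-78\right)\right) + 31431}{X{\left(97 \right)} + \frac{1}{-41175}} = \frac{\left(-50 + 85 \left(-78\right)\right) + 31431}{2 \cdot 97 + \frac{1}{-41175}} = \frac{\left(-50 - 6630\right) + 31431}{194 - \frac{1}{41175}} = \frac{-6680 + 31431}{\frac{7987949}{41175}} = 24751 \cdot \frac{41175}{7987949} = \frac{1019122425}{7987949}$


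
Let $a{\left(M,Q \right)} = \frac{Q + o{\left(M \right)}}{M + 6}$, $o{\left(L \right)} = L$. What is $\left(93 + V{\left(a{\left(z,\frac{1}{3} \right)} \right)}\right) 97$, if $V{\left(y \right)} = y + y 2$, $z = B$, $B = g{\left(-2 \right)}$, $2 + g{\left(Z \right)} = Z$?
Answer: $\frac{16975}{2} \approx 8487.5$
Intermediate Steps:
$g{\left(Z \right)} = -2 + Z$
$B = -4$ ($B = -2 - 2 = -4$)
$z = -4$
$a{\left(M,Q \right)} = \frac{M + Q}{6 + M}$ ($a{\left(M,Q \right)} = \frac{Q + M}{M + 6} = \frac{M + Q}{6 + M}$)
$V{\left(y \right)} = 3 y$ ($V{\left(y \right)} = y + 2 y = 3 y$)
$\left(93 + V{\left(a{\left(z,\frac{1}{3} \right)} \right)}\right) 97 = \left(93 + 3 \frac{-4 + \frac{1}{3}}{6 - 4}\right) 97 = \left(93 + 3 \frac{-4 + \frac{1}{3}}{2}\right) 97 = \left(93 + 3 \cdot \frac{1}{2} \left(- \frac{11}{3}\right)\right) 97 = \left(93 + 3 \left(- \frac{11}{6}\right)\right) 97 = \left(93 - \frac{11}{2}\right) 97 = \frac{175}{2} \cdot 97 = \frac{16975}{2}$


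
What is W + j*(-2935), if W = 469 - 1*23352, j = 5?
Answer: -37558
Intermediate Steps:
W = -22883 (W = 469 - 23352 = -22883)
W + j*(-2935) = -22883 + 5*(-2935) = -22883 - 14675 = -37558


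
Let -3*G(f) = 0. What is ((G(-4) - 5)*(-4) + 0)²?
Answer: 400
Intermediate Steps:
G(f) = 0 (G(f) = -⅓*0 = 0)
((G(-4) - 5)*(-4) + 0)² = ((0 - 5)*(-4) + 0)² = (-5*(-4) + 0)² = (20 + 0)² = 20² = 400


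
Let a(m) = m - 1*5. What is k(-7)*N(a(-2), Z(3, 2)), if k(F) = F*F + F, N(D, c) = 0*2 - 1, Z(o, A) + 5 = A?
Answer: -42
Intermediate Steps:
a(m) = -5 + m (a(m) = m - 5 = -5 + m)
Z(o, A) = -5 + A
N(D, c) = -1 (N(D, c) = 0 - 1 = -1)
k(F) = F + F² (k(F) = F² + F = F + F²)
k(-7)*N(a(-2), Z(3, 2)) = -7*(1 - 7)*(-1) = -7*(-6)*(-1) = 42*(-1) = -42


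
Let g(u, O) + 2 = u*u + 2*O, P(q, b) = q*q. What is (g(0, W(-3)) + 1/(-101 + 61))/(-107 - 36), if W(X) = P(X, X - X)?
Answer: -639/5720 ≈ -0.11171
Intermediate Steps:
P(q, b) = q²
W(X) = X²
g(u, O) = -2 + u² + 2*O (g(u, O) = -2 + (u*u + 2*O) = -2 + (u² + 2*O) = -2 + u² + 2*O)
(g(0, W(-3)) + 1/(-101 + 61))/(-107 - 36) = ((-2 + 0² + 2*(-3)²) + 1/(-101 + 61))/(-107 - 36) = ((-2 + 0 + 2*9) + 1/(-40))/(-143) = ((-2 + 0 + 18) - 1/40)*(-1/143) = (16 - 1/40)*(-1/143) = (639/40)*(-1/143) = -639/5720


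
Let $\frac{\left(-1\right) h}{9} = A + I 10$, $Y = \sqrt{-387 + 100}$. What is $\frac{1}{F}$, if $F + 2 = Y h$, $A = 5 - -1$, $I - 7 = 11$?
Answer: $\frac{i}{2 \left(- i + 837 \sqrt{287}\right)} \approx -2.4868 \cdot 10^{-9} + 3.5262 \cdot 10^{-5} i$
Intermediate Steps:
$I = 18$ ($I = 7 + 11 = 18$)
$A = 6$ ($A = 5 + 1 = 6$)
$Y = i \sqrt{287}$ ($Y = \sqrt{-287} = i \sqrt{287} \approx 16.941 i$)
$h = -1674$ ($h = - 9 \left(6 + 18 \cdot 10\right) = - 9 \left(6 + 180\right) = \left(-9\right) 186 = -1674$)
$F = -2 - 1674 i \sqrt{287}$ ($F = -2 + i \sqrt{287} \left(-1674\right) = -2 - 1674 i \sqrt{287} \approx -2.0 - 28359.0 i$)
$\frac{1}{F} = \frac{1}{-2 - 1674 i \sqrt{287}}$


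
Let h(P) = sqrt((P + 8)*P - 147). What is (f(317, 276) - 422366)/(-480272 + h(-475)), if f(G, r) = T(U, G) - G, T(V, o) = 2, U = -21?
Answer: 101500924616/115330486153 + 422681*sqrt(221678)/230660972306 ≈ 0.88095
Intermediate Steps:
h(P) = sqrt(-147 + P*(8 + P)) (h(P) = sqrt((8 + P)*P - 147) = sqrt(P*(8 + P) - 147) = sqrt(-147 + P*(8 + P)))
f(G, r) = 2 - G
(f(317, 276) - 422366)/(-480272 + h(-475)) = ((2 - 1*317) - 422366)/(-480272 + sqrt(-147 + (-475)**2 + 8*(-475))) = ((2 - 317) - 422366)/(-480272 + sqrt(-147 + 225625 - 3800)) = (-315 - 422366)/(-480272 + sqrt(221678)) = -422681/(-480272 + sqrt(221678))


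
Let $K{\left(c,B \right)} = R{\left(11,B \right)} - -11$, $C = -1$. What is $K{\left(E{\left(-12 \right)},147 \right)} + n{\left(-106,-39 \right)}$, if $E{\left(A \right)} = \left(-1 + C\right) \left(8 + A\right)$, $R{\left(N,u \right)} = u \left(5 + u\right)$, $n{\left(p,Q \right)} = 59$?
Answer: $22414$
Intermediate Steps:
$E{\left(A \right)} = -16 - 2 A$ ($E{\left(A \right)} = \left(-1 - 1\right) \left(8 + A\right) = - 2 \left(8 + A\right) = -16 - 2 A$)
$K{\left(c,B \right)} = 11 + B \left(5 + B\right)$ ($K{\left(c,B \right)} = B \left(5 + B\right) - -11 = B \left(5 + B\right) + 11 = 11 + B \left(5 + B\right)$)
$K{\left(E{\left(-12 \right)},147 \right)} + n{\left(-106,-39 \right)} = \left(11 + 147 \left(5 + 147\right)\right) + 59 = \left(11 + 147 \cdot 152\right) + 59 = \left(11 + 22344\right) + 59 = 22355 + 59 = 22414$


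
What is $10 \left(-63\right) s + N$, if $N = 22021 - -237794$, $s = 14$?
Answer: $250995$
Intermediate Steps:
$N = 259815$ ($N = 22021 + 237794 = 259815$)
$10 \left(-63\right) s + N = 10 \left(-63\right) 14 + 259815 = \left(-630\right) 14 + 259815 = -8820 + 259815 = 250995$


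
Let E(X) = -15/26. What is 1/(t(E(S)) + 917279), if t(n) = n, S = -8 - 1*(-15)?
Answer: 26/23849239 ≈ 1.0902e-6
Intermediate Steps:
S = 7 (S = -8 + 15 = 7)
E(X) = -15/26 (E(X) = -15*1/26 = -15/26)
1/(t(E(S)) + 917279) = 1/(-15/26 + 917279) = 1/(23849239/26) = 26/23849239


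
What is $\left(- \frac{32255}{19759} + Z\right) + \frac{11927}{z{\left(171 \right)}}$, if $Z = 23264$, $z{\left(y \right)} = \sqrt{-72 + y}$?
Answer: $\frac{459641121}{19759} + \frac{11927 \sqrt{11}}{33} \approx 24461.0$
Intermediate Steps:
$\left(- \frac{32255}{19759} + Z\right) + \frac{11927}{z{\left(171 \right)}} = \left(- \frac{32255}{19759} + 23264\right) + \frac{11927}{\sqrt{-72 + 171}} = \left(\left(-32255\right) \frac{1}{19759} + 23264\right) + \frac{11927}{\sqrt{99}} = \left(- \frac{32255}{19759} + 23264\right) + \frac{11927}{3 \sqrt{11}} = \frac{459641121}{19759} + 11927 \frac{\sqrt{11}}{33} = \frac{459641121}{19759} + \frac{11927 \sqrt{11}}{33}$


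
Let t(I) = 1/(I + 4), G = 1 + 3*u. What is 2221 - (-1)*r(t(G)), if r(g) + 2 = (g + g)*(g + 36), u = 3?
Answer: 217967/98 ≈ 2224.2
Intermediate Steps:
G = 10 (G = 1 + 3*3 = 1 + 9 = 10)
t(I) = 1/(4 + I)
r(g) = -2 + 2*g*(36 + g) (r(g) = -2 + (g + g)*(g + 36) = -2 + (2*g)*(36 + g) = -2 + 2*g*(36 + g))
2221 - (-1)*r(t(G)) = 2221 - (-1)*(-2 + 2*(1/(4 + 10))² + 72/(4 + 10)) = 2221 - (-1)*(-2 + 2*(1/14)² + 72/14) = 2221 - (-1)*(-2 + 2*(1/14)² + 72*(1/14)) = 2221 - (-1)*(-2 + 2*(1/196) + 36/7) = 2221 - (-1)*(-2 + 1/98 + 36/7) = 2221 - (-1)*309/98 = 2221 - 1*(-309/98) = 2221 + 309/98 = 217967/98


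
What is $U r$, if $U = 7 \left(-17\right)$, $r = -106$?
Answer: $12614$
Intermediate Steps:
$U = -119$
$U r = \left(-119\right) \left(-106\right) = 12614$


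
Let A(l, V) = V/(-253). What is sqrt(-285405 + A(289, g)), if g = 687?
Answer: 6*I*sqrt(507462846)/253 ≈ 534.24*I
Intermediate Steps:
A(l, V) = -V/253 (A(l, V) = V*(-1/253) = -V/253)
sqrt(-285405 + A(289, g)) = sqrt(-285405 - 1/253*687) = sqrt(-285405 - 687/253) = sqrt(-72208152/253) = 6*I*sqrt(507462846)/253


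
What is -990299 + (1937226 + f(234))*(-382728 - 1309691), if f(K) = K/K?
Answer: -3278600772412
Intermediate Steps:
f(K) = 1
-990299 + (1937226 + f(234))*(-382728 - 1309691) = -990299 + (1937226 + 1)*(-382728 - 1309691) = -990299 + 1937227*(-1692419) = -990299 - 3278599782113 = -3278600772412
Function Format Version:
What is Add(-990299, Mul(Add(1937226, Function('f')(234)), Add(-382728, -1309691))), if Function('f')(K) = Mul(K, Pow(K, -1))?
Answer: -3278600772412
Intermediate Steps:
Function('f')(K) = 1
Add(-990299, Mul(Add(1937226, Function('f')(234)), Add(-382728, -1309691))) = Add(-990299, Mul(Add(1937226, 1), Add(-382728, -1309691))) = Add(-990299, Mul(1937227, -1692419)) = Add(-990299, -3278599782113) = -3278600772412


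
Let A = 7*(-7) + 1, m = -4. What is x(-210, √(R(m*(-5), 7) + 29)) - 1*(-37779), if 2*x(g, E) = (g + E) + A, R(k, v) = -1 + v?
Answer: 37650 + √35/2 ≈ 37653.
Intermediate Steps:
A = -48 (A = -49 + 1 = -48)
x(g, E) = -24 + E/2 + g/2 (x(g, E) = ((g + E) - 48)/2 = ((E + g) - 48)/2 = (-48 + E + g)/2 = -24 + E/2 + g/2)
x(-210, √(R(m*(-5), 7) + 29)) - 1*(-37779) = (-24 + √((-1 + 7) + 29)/2 + (½)*(-210)) - 1*(-37779) = (-24 + √(6 + 29)/2 - 105) + 37779 = (-24 + √35/2 - 105) + 37779 = (-129 + √35/2) + 37779 = 37650 + √35/2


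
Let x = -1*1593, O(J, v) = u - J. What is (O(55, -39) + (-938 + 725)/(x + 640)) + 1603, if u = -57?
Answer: 1421136/953 ≈ 1491.2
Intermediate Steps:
O(J, v) = -57 - J
x = -1593
(O(55, -39) + (-938 + 725)/(x + 640)) + 1603 = ((-57 - 1*55) + (-938 + 725)/(-1593 + 640)) + 1603 = ((-57 - 55) - 213/(-953)) + 1603 = (-112 - 213*(-1/953)) + 1603 = (-112 + 213/953) + 1603 = -106523/953 + 1603 = 1421136/953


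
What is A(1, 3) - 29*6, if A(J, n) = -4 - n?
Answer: -181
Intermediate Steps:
A(1, 3) - 29*6 = (-4 - 1*3) - 29*6 = (-4 - 3) - 174 = -7 - 174 = -181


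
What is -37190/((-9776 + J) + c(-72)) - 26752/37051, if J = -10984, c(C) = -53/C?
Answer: 59225390096/55378907017 ≈ 1.0695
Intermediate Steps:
-37190/((-9776 + J) + c(-72)) - 26752/37051 = -37190/((-9776 - 10984) - 53/(-72)) - 26752/37051 = -37190/(-20760 - 53*(-1/72)) - 26752*1/37051 = -37190/(-20760 + 53/72) - 26752/37051 = -37190/(-1494667/72) - 26752/37051 = -37190*(-72/1494667) - 26752/37051 = 2677680/1494667 - 26752/37051 = 59225390096/55378907017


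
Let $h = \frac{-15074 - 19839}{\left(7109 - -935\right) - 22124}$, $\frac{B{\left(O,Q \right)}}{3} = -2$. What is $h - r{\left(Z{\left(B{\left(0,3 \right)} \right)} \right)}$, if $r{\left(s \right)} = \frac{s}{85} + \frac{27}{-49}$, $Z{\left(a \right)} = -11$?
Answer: $\frac{37063073}{11728640} \approx 3.16$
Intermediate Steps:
$B{\left(O,Q \right)} = -6$ ($B{\left(O,Q \right)} = 3 \left(-2\right) = -6$)
$r{\left(s \right)} = - \frac{27}{49} + \frac{s}{85}$ ($r{\left(s \right)} = s \frac{1}{85} + 27 \left(- \frac{1}{49}\right) = \frac{s}{85} - \frac{27}{49} = - \frac{27}{49} + \frac{s}{85}$)
$h = \frac{34913}{14080}$ ($h = - \frac{34913}{\left(7109 + 935\right) - 22124} = - \frac{34913}{8044 - 22124} = - \frac{34913}{-14080} = \left(-34913\right) \left(- \frac{1}{14080}\right) = \frac{34913}{14080} \approx 2.4796$)
$h - r{\left(Z{\left(B{\left(0,3 \right)} \right)} \right)} = \frac{34913}{14080} - \left(- \frac{27}{49} + \frac{1}{85} \left(-11\right)\right) = \frac{34913}{14080} - \left(- \frac{27}{49} - \frac{11}{85}\right) = \frac{34913}{14080} - - \frac{2834}{4165} = \frac{34913}{14080} + \frac{2834}{4165} = \frac{37063073}{11728640}$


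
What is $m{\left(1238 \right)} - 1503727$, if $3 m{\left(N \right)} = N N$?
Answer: $- \frac{2978537}{3} \approx -9.9285 \cdot 10^{5}$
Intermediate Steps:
$m{\left(N \right)} = \frac{N^{2}}{3}$ ($m{\left(N \right)} = \frac{N N}{3} = \frac{N^{2}}{3}$)
$m{\left(1238 \right)} - 1503727 = \frac{1238^{2}}{3} - 1503727 = \frac{1}{3} \cdot 1532644 + \left(-1537904 + \left(34750 - 573\right)\right) = \frac{1532644}{3} + \left(-1537904 + 34177\right) = \frac{1532644}{3} - 1503727 = - \frac{2978537}{3}$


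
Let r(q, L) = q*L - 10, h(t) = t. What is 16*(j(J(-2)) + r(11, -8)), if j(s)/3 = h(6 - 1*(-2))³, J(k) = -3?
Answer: 23008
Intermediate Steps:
r(q, L) = -10 + L*q (r(q, L) = L*q - 10 = -10 + L*q)
j(s) = 1536 (j(s) = 3*(6 - 1*(-2))³ = 3*(6 + 2)³ = 3*8³ = 3*512 = 1536)
16*(j(J(-2)) + r(11, -8)) = 16*(1536 + (-10 - 8*11)) = 16*(1536 + (-10 - 88)) = 16*(1536 - 98) = 16*1438 = 23008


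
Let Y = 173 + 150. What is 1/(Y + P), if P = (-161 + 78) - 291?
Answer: -1/51 ≈ -0.019608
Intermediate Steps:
P = -374 (P = -83 - 291 = -374)
Y = 323
1/(Y + P) = 1/(323 - 374) = 1/(-51) = -1/51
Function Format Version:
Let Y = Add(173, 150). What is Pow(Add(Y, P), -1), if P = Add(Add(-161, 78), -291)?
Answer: Rational(-1, 51) ≈ -0.019608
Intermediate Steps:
P = -374 (P = Add(-83, -291) = -374)
Y = 323
Pow(Add(Y, P), -1) = Pow(Add(323, -374), -1) = Pow(-51, -1) = Rational(-1, 51)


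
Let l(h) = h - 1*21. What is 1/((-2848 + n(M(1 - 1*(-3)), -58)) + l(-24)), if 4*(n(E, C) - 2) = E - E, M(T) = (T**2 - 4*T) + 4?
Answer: -1/2891 ≈ -0.00034590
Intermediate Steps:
l(h) = -21 + h (l(h) = h - 21 = -21 + h)
M(T) = 4 + T**2 - 4*T
n(E, C) = 2 (n(E, C) = 2 + (E - E)/4 = 2 + (1/4)*0 = 2 + 0 = 2)
1/((-2848 + n(M(1 - 1*(-3)), -58)) + l(-24)) = 1/((-2848 + 2) + (-21 - 24)) = 1/(-2846 - 45) = 1/(-2891) = -1/2891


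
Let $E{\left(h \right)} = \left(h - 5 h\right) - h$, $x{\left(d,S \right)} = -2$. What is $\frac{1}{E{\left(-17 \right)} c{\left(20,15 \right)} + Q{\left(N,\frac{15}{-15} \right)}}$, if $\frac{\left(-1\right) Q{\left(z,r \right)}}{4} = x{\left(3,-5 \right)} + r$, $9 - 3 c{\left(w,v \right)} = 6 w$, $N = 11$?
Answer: $- \frac{1}{3133} \approx -0.00031918$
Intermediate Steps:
$c{\left(w,v \right)} = 3 - 2 w$ ($c{\left(w,v \right)} = 3 - \frac{6 w}{3} = 3 - 2 w$)
$E{\left(h \right)} = - 5 h$ ($E{\left(h \right)} = - 4 h - h = - 5 h$)
$Q{\left(z,r \right)} = 8 - 4 r$ ($Q{\left(z,r \right)} = - 4 \left(-2 + r\right) = 8 - 4 r$)
$\frac{1}{E{\left(-17 \right)} c{\left(20,15 \right)} + Q{\left(N,\frac{15}{-15} \right)}} = \frac{1}{\left(-5\right) \left(-17\right) \left(3 - 40\right) + \left(8 - 4 \frac{15}{-15}\right)} = \frac{1}{85 \left(3 - 40\right) + \left(8 - 4 \cdot 15 \left(- \frac{1}{15}\right)\right)} = \frac{1}{85 \left(-37\right) + \left(8 - -4\right)} = \frac{1}{-3145 + \left(8 + 4\right)} = \frac{1}{-3145 + 12} = \frac{1}{-3133} = - \frac{1}{3133}$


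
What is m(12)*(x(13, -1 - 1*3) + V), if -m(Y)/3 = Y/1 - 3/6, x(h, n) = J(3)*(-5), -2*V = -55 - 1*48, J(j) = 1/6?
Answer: -1748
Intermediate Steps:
J(j) = ⅙
V = 103/2 (V = -(-55 - 1*48)/2 = -(-55 - 48)/2 = -½*(-103) = 103/2 ≈ 51.500)
x(h, n) = -⅚ (x(h, n) = (⅙)*(-5) = -⅚)
m(Y) = 3/2 - 3*Y (m(Y) = -3*(Y/1 - 3/6) = -3*(Y*1 - 3*⅙) = -3*(Y - ½) = -3*(-½ + Y) = 3/2 - 3*Y)
m(12)*(x(13, -1 - 1*3) + V) = (3/2 - 3*12)*(-⅚ + 103/2) = (3/2 - 36)*(152/3) = -69/2*152/3 = -1748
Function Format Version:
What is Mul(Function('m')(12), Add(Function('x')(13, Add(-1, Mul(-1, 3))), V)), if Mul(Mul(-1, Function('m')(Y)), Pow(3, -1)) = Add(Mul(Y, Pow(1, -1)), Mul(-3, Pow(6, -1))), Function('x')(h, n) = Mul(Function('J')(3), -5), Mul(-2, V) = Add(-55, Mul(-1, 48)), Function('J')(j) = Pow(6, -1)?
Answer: -1748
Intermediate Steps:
Function('J')(j) = Rational(1, 6)
V = Rational(103, 2) (V = Mul(Rational(-1, 2), Add(-55, Mul(-1, 48))) = Mul(Rational(-1, 2), Add(-55, -48)) = Mul(Rational(-1, 2), -103) = Rational(103, 2) ≈ 51.500)
Function('x')(h, n) = Rational(-5, 6) (Function('x')(h, n) = Mul(Rational(1, 6), -5) = Rational(-5, 6))
Function('m')(Y) = Add(Rational(3, 2), Mul(-3, Y)) (Function('m')(Y) = Mul(-3, Add(Mul(Y, Pow(1, -1)), Mul(-3, Pow(6, -1)))) = Mul(-3, Add(Mul(Y, 1), Mul(-3, Rational(1, 6)))) = Mul(-3, Add(Y, Rational(-1, 2))) = Mul(-3, Add(Rational(-1, 2), Y)) = Add(Rational(3, 2), Mul(-3, Y)))
Mul(Function('m')(12), Add(Function('x')(13, Add(-1, Mul(-1, 3))), V)) = Mul(Add(Rational(3, 2), Mul(-3, 12)), Add(Rational(-5, 6), Rational(103, 2))) = Mul(Add(Rational(3, 2), -36), Rational(152, 3)) = Mul(Rational(-69, 2), Rational(152, 3)) = -1748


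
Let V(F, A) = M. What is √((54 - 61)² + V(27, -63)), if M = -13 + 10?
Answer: √46 ≈ 6.7823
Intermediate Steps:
M = -3
V(F, A) = -3
√((54 - 61)² + V(27, -63)) = √((54 - 61)² - 3) = √((-7)² - 3) = √(49 - 3) = √46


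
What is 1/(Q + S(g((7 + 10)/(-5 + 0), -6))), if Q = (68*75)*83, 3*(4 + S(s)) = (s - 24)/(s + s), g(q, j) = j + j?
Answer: 2/846593 ≈ 2.3624e-6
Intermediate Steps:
g(q, j) = 2*j
S(s) = -4 + (-24 + s)/(6*s) (S(s) = -4 + ((s - 24)/(s + s))/3 = -4 + ((-24 + s)/((2*s)))/3 = -4 + ((-24 + s)*(1/(2*s)))/3 = -4 + ((-24 + s)/(2*s))/3 = -4 + (-24 + s)/(6*s))
Q = 423300 (Q = 5100*83 = 423300)
1/(Q + S(g((7 + 10)/(-5 + 0), -6))) = 1/(423300 + (-23/6 - 4/(2*(-6)))) = 1/(423300 + (-23/6 - 4/(-12))) = 1/(423300 + (-23/6 - 4*(-1/12))) = 1/(423300 + (-23/6 + 1/3)) = 1/(423300 - 7/2) = 1/(846593/2) = 2/846593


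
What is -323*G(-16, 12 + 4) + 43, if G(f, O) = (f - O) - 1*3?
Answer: 11348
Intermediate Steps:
G(f, O) = -3 + f - O (G(f, O) = (f - O) - 3 = -3 + f - O)
-323*G(-16, 12 + 4) + 43 = -323*(-3 - 16 - (12 + 4)) + 43 = -323*(-3 - 16 - 1*16) + 43 = -323*(-3 - 16 - 16) + 43 = -323*(-35) + 43 = 11305 + 43 = 11348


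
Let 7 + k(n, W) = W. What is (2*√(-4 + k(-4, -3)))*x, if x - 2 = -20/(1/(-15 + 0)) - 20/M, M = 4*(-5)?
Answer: 606*I*√14 ≈ 2267.4*I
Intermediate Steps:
k(n, W) = -7 + W
M = -20
x = 303 (x = 2 + (-20/(1/(-15 + 0)) - 20/(-20)) = 2 + (-20/(1/(-15)) - 20*(-1/20)) = 2 + (-20/(-1/15) + 1) = 2 + (-20*(-15) + 1) = 2 + (300 + 1) = 2 + 301 = 303)
(2*√(-4 + k(-4, -3)))*x = (2*√(-4 + (-7 - 3)))*303 = (2*√(-4 - 10))*303 = (2*√(-14))*303 = (2*(I*√14))*303 = (2*I*√14)*303 = 606*I*√14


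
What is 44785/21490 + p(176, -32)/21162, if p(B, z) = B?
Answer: 95152241/45477138 ≈ 2.0923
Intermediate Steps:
44785/21490 + p(176, -32)/21162 = 44785/21490 + 176/21162 = 44785*(1/21490) + 176*(1/21162) = 8957/4298 + 88/10581 = 95152241/45477138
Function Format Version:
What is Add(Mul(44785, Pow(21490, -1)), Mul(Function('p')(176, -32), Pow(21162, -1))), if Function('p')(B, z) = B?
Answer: Rational(95152241, 45477138) ≈ 2.0923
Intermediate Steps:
Add(Mul(44785, Pow(21490, -1)), Mul(Function('p')(176, -32), Pow(21162, -1))) = Add(Mul(44785, Pow(21490, -1)), Mul(176, Pow(21162, -1))) = Add(Mul(44785, Rational(1, 21490)), Mul(176, Rational(1, 21162))) = Add(Rational(8957, 4298), Rational(88, 10581)) = Rational(95152241, 45477138)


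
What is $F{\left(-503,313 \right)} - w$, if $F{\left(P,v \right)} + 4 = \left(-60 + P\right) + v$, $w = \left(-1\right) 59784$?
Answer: $59530$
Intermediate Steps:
$w = -59784$
$F{\left(P,v \right)} = -64 + P + v$ ($F{\left(P,v \right)} = -4 + \left(\left(-60 + P\right) + v\right) = -4 + \left(-60 + P + v\right) = -64 + P + v$)
$F{\left(-503,313 \right)} - w = \left(-64 - 503 + 313\right) - -59784 = -254 + 59784 = 59530$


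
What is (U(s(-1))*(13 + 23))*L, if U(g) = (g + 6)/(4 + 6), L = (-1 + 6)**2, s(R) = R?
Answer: 450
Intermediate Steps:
L = 25 (L = 5**2 = 25)
U(g) = 3/5 + g/10 (U(g) = (6 + g)/10 = (6 + g)*(1/10) = 3/5 + g/10)
(U(s(-1))*(13 + 23))*L = ((3/5 + (1/10)*(-1))*(13 + 23))*25 = ((3/5 - 1/10)*36)*25 = ((1/2)*36)*25 = 18*25 = 450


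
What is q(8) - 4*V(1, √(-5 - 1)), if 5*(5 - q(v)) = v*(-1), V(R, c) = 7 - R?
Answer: -87/5 ≈ -17.400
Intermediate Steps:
q(v) = 5 + v/5 (q(v) = 5 - v*(-1)/5 = 5 - (-1)*v/5 = 5 + v/5)
q(8) - 4*V(1, √(-5 - 1)) = (5 + (⅕)*8) - 4*(7 - 1*1) = (5 + 8/5) - 4*(7 - 1) = 33/5 - 4*6 = 33/5 - 24 = -87/5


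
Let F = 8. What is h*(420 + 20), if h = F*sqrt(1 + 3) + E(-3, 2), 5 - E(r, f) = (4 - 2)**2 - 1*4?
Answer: 9240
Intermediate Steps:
E(r, f) = 5 (E(r, f) = 5 - ((4 - 2)**2 - 1*4) = 5 - (2**2 - 4) = 5 - (4 - 4) = 5 - 1*0 = 5 + 0 = 5)
h = 21 (h = 8*sqrt(1 + 3) + 5 = 8*sqrt(4) + 5 = 8*2 + 5 = 16 + 5 = 21)
h*(420 + 20) = 21*(420 + 20) = 21*440 = 9240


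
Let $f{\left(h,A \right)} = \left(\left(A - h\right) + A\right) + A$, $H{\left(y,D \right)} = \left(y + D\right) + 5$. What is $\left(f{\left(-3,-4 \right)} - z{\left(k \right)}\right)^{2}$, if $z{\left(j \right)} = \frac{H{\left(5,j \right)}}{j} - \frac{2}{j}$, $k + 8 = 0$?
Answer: $81$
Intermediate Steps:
$k = -8$ ($k = -8 + 0 = -8$)
$H{\left(y,D \right)} = 5 + D + y$ ($H{\left(y,D \right)} = \left(D + y\right) + 5 = 5 + D + y$)
$f{\left(h,A \right)} = - h + 3 A$ ($f{\left(h,A \right)} = \left(- h + 2 A\right) + A = - h + 3 A$)
$z{\left(j \right)} = - \frac{2}{j} + \frac{10 + j}{j}$ ($z{\left(j \right)} = \frac{5 + j + 5}{j} - \frac{2}{j} = \frac{10 + j}{j} - \frac{2}{j} = - \frac{2}{j} + \frac{10 + j}{j}$)
$\left(f{\left(-3,-4 \right)} - z{\left(k \right)}\right)^{2} = \left(\left(\left(-1\right) \left(-3\right) + 3 \left(-4\right)\right) - \frac{8 - 8}{-8}\right)^{2} = \left(\left(3 - 12\right) - \left(- \frac{1}{8}\right) 0\right)^{2} = \left(-9 - 0\right)^{2} = \left(-9 + 0\right)^{2} = \left(-9\right)^{2} = 81$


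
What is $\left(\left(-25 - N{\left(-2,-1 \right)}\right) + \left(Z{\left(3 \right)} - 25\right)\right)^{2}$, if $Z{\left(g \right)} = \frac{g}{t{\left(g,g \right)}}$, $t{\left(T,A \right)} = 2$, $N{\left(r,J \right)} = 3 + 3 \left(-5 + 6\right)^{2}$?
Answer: $\frac{11881}{4} \approx 2970.3$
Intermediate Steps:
$N{\left(r,J \right)} = 6$ ($N{\left(r,J \right)} = 3 + 3 \cdot 1^{2} = 3 + 3 \cdot 1 = 3 + 3 = 6$)
$Z{\left(g \right)} = \frac{g}{2}$
$\left(\left(-25 - N{\left(-2,-1 \right)}\right) + \left(Z{\left(3 \right)} - 25\right)\right)^{2} = \left(\left(-25 - 6\right) + \left(\frac{1}{2} \cdot 3 - 25\right)\right)^{2} = \left(\left(-25 - 6\right) + \left(\frac{3}{2} - 25\right)\right)^{2} = \left(-31 - \frac{47}{2}\right)^{2} = \left(- \frac{109}{2}\right)^{2} = \frac{11881}{4}$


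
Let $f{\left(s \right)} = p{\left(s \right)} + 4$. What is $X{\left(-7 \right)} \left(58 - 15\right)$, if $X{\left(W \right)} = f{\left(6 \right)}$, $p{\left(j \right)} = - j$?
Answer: $-86$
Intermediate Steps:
$f{\left(s \right)} = 4 - s$ ($f{\left(s \right)} = - s + 4 = 4 - s$)
$X{\left(W \right)} = -2$ ($X{\left(W \right)} = 4 - 6 = -2$)
$X{\left(-7 \right)} \left(58 - 15\right) = - 2 \left(58 - 15\right) = \left(-2\right) 43 = -86$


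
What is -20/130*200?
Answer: -400/13 ≈ -30.769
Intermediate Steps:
-20/130*200 = -20*1/130*200 = -2/13*200 = -400/13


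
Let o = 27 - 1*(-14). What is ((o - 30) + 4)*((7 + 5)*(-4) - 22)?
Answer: -1050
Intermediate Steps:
o = 41 (o = 27 + 14 = 41)
((o - 30) + 4)*((7 + 5)*(-4) - 22) = ((41 - 30) + 4)*((7 + 5)*(-4) - 22) = (11 + 4)*(12*(-4) - 22) = 15*(-48 - 22) = 15*(-70) = -1050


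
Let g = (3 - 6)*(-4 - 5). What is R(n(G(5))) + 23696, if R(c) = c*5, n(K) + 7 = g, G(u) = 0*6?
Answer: 23796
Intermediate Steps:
G(u) = 0
g = 27 (g = -3*(-9) = 27)
n(K) = 20 (n(K) = -7 + 27 = 20)
R(c) = 5*c
R(n(G(5))) + 23696 = 5*20 + 23696 = 100 + 23696 = 23796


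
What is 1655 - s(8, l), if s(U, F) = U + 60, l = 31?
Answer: 1587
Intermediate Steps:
s(U, F) = 60 + U
1655 - s(8, l) = 1655 - (60 + 8) = 1655 - 1*68 = 1655 - 68 = 1587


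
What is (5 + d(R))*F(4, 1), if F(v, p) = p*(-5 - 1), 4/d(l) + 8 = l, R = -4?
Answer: -28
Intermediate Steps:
d(l) = 4/(-8 + l)
F(v, p) = -6*p (F(v, p) = p*(-6) = -6*p)
(5 + d(R))*F(4, 1) = (5 + 4/(-8 - 4))*(-6*1) = (5 + 4/(-12))*(-6) = (5 + 4*(-1/12))*(-6) = (5 - ⅓)*(-6) = (14/3)*(-6) = -28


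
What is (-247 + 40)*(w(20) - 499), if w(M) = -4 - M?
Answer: 108261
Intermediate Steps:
(-247 + 40)*(w(20) - 499) = (-247 + 40)*((-4 - 1*20) - 499) = -207*((-4 - 20) - 499) = -207*(-24 - 499) = -207*(-523) = 108261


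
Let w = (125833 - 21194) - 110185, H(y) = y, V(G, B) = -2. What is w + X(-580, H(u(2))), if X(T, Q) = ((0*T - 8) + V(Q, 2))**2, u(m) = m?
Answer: -5446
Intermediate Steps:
X(T, Q) = 100 (X(T, Q) = ((0*T - 8) - 2)**2 = ((0 - 8) - 2)**2 = (-8 - 2)**2 = (-10)**2 = 100)
w = -5546 (w = 104639 - 110185 = -5546)
w + X(-580, H(u(2))) = -5546 + 100 = -5446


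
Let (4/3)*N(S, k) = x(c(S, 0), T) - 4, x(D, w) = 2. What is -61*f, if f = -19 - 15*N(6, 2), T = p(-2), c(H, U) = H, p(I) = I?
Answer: -427/2 ≈ -213.50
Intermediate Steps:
T = -2
N(S, k) = -3/2 (N(S, k) = 3*(2 - 4)/4 = (3/4)*(-2) = -3/2)
f = 7/2 (f = -19 - 15*(-3/2) = -19 + 45/2 = 7/2 ≈ 3.5000)
-61*f = -61*7/2 = -427/2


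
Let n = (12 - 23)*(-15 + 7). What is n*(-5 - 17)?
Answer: -1936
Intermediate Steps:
n = 88 (n = -11*(-8) = 88)
n*(-5 - 17) = 88*(-5 - 17) = 88*(-22) = -1936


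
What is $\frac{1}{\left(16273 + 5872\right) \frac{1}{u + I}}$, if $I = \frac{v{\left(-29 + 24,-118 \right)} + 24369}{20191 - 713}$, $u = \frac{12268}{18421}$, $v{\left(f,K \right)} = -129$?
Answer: $\frac{342740572}{3972859925255} \approx 8.6271 \cdot 10^{-5}$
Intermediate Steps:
$u = \frac{12268}{18421}$ ($u = 12268 \cdot \frac{1}{18421} = \frac{12268}{18421} \approx 0.66598$)
$I = \frac{12120}{9739}$ ($I = \frac{-129 + 24369}{20191 - 713} = \frac{24240}{19478} = 24240 \cdot \frac{1}{19478} = \frac{12120}{9739} \approx 1.2445$)
$\frac{1}{\left(16273 + 5872\right) \frac{1}{u + I}} = \frac{1}{\left(16273 + 5872\right) \frac{1}{\frac{12268}{18421} + \frac{12120}{9739}}} = \frac{1}{22145 \frac{1}{\frac{342740572}{179402119}}} = \frac{1}{22145 \cdot \frac{179402119}{342740572}} = \frac{1}{\frac{3972859925255}{342740572}} = \frac{342740572}{3972859925255}$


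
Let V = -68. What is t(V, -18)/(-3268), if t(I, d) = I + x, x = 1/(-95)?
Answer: 6461/310460 ≈ 0.020811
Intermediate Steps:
x = -1/95 ≈ -0.010526
t(I, d) = -1/95 + I (t(I, d) = I - 1/95 = -1/95 + I)
t(V, -18)/(-3268) = (-1/95 - 68)/(-3268) = -6461/95*(-1/3268) = 6461/310460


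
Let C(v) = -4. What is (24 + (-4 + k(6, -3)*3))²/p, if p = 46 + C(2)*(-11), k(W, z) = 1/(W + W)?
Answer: 729/160 ≈ 4.5563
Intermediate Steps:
k(W, z) = 1/(2*W)
p = 90 (p = 46 - 4*(-11) = 46 + 44 = 90)
(24 + (-4 + k(6, -3)*3))²/p = (24 + (-4 + ((½)/6)*3))²/90 = (24 + (-4 + ((½)*(⅙))*3))²*(1/90) = (24 + (-4 + (1/12)*3))²*(1/90) = (24 + (-4 + ¼))²*(1/90) = (24 - 15/4)²*(1/90) = (81/4)²*(1/90) = (6561/16)*(1/90) = 729/160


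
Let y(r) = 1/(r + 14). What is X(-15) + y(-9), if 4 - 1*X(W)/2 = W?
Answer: 191/5 ≈ 38.200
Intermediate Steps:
y(r) = 1/(14 + r)
X(W) = 8 - 2*W
X(-15) + y(-9) = (8 - 2*(-15)) + 1/(14 - 9) = (8 + 30) + 1/5 = 38 + ⅕ = 191/5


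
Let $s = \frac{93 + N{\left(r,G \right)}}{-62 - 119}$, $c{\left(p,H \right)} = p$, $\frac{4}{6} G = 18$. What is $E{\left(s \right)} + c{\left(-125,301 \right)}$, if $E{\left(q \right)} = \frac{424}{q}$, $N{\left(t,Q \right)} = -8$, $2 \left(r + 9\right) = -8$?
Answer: $- \frac{87369}{85} \approx -1027.9$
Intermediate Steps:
$G = 27$ ($G = \frac{3}{2} \cdot 18 = 27$)
$r = -13$ ($r = -9 + \frac{1}{2} \left(-8\right) = -9 - 4 = -13$)
$s = - \frac{85}{181}$ ($s = \frac{93 - 8}{-62 - 119} = \frac{85}{-181} = 85 \left(- \frac{1}{181}\right) = - \frac{85}{181} \approx -0.46961$)
$E{\left(s \right)} + c{\left(-125,301 \right)} = \frac{424}{- \frac{85}{181}} - 125 = 424 \left(- \frac{181}{85}\right) - 125 = - \frac{76744}{85} - 125 = - \frac{87369}{85}$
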